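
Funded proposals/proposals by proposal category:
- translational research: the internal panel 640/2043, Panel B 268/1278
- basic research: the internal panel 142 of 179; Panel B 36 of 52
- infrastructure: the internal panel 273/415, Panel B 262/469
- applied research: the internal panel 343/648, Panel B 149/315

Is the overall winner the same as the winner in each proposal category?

Yes

Translational research: the internal panel 640/2043 = 31.3%, Panel B 268/1278 = 21.0% → the internal panel
Basic research: the internal panel 142/179 = 79.3%, Panel B 36/52 = 69.2% → the internal panel
Infrastructure: the internal panel 273/415 = 65.8%, Panel B 262/469 = 55.9% → the internal panel
Applied research: the internal panel 343/648 = 52.9%, Panel B 149/315 = 47.3% → the internal panel
Overall: the internal panel 1398/3285 = 42.6%, Panel B 715/2114 = 33.8% → the internal panel
The internal panel wins overall and in every proposal group — no reversal.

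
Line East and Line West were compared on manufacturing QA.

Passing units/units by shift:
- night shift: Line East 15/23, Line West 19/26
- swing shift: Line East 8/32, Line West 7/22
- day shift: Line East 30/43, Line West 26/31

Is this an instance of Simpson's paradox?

Night shift: Line East 15/23 = 65.2%, Line West 19/26 = 73.1% → Line West
Swing shift: Line East 8/32 = 25.0%, Line West 7/22 = 31.8% → Line West
Day shift: Line East 30/43 = 69.8%, Line West 26/31 = 83.9% → Line West
Overall: Line East 53/98 = 54.1%, Line West 52/79 = 65.8% → Line West
Line West wins overall and in every shift group — no reversal.

No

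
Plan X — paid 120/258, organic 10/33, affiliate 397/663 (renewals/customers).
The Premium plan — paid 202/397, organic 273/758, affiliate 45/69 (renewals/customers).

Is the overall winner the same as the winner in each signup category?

No

Paid: Plan X 120/258 = 46.5%, the Premium plan 202/397 = 50.9% → the Premium plan
Organic: Plan X 10/33 = 30.3%, the Premium plan 273/758 = 36.0% → the Premium plan
Affiliate: Plan X 397/663 = 59.9%, the Premium plan 45/69 = 65.2% → the Premium plan
Overall: Plan X 527/954 = 55.2%, the Premium plan 520/1224 = 42.5% → Plan X
The Premium plan wins each signup group but Plan X wins overall — the comparison reverses. The Premium plan's customers skew toward organic, which has a lower base rate.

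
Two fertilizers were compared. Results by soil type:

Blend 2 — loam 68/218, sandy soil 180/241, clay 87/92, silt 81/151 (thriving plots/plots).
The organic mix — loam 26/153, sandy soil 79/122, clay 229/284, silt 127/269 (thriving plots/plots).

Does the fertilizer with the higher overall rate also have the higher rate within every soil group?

Yes

Loam: Blend 2 68/218 = 31.2%, the organic mix 26/153 = 17.0% → Blend 2
Sandy soil: Blend 2 180/241 = 74.7%, the organic mix 79/122 = 64.8% → Blend 2
Clay: Blend 2 87/92 = 94.6%, the organic mix 229/284 = 80.6% → Blend 2
Silt: Blend 2 81/151 = 53.6%, the organic mix 127/269 = 47.2% → Blend 2
Overall: Blend 2 416/702 = 59.3%, the organic mix 461/828 = 55.7% → Blend 2
Blend 2 wins overall and in every soil group — no reversal.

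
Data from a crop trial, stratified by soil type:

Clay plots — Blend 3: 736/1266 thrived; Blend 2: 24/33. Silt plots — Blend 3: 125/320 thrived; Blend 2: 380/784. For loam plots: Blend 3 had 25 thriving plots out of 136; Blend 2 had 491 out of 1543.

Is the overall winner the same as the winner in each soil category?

No

Clay: Blend 3 736/1266 = 58.1%, Blend 2 24/33 = 72.7% → Blend 2
Silt: Blend 3 125/320 = 39.1%, Blend 2 380/784 = 48.5% → Blend 2
Loam: Blend 3 25/136 = 18.4%, Blend 2 491/1543 = 31.8% → Blend 2
Overall: Blend 3 886/1722 = 51.5%, Blend 2 895/2360 = 37.9% → Blend 3
Blend 2 wins each soil group but Blend 3 wins overall — the comparison reverses. Blend 2's plots skew toward loam, which has a lower base rate.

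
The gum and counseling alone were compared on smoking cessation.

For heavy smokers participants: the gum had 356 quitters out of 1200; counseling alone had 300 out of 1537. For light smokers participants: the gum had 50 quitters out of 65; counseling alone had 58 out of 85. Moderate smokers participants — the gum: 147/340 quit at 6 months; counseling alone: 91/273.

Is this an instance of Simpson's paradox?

Heavy smokers: the gum 356/1200 = 29.7%, counseling alone 300/1537 = 19.5% → the gum
Light smokers: the gum 50/65 = 76.9%, counseling alone 58/85 = 68.2% → the gum
Moderate smokers: the gum 147/340 = 43.2%, counseling alone 91/273 = 33.3% → the gum
Overall: the gum 553/1605 = 34.5%, counseling alone 449/1895 = 23.7% → the gum
The gum wins overall and in every dependence group — no reversal.

No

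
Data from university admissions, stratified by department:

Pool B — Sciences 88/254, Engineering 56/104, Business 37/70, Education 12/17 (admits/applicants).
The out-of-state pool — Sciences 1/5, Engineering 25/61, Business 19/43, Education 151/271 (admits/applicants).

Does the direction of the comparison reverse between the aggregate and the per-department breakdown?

Yes

Sciences: Pool B 88/254 = 34.6%, the out-of-state pool 1/5 = 20.0% → Pool B
Engineering: Pool B 56/104 = 53.8%, the out-of-state pool 25/61 = 41.0% → Pool B
Business: Pool B 37/70 = 52.9%, the out-of-state pool 19/43 = 44.2% → Pool B
Education: Pool B 12/17 = 70.6%, the out-of-state pool 151/271 = 55.7% → Pool B
Overall: Pool B 193/445 = 43.4%, the out-of-state pool 196/380 = 51.6% → the out-of-state pool
Pool B wins each department group but the out-of-state pool wins overall — the comparison reverses. Pool B's applicants skew toward Sciences, which has a lower base rate.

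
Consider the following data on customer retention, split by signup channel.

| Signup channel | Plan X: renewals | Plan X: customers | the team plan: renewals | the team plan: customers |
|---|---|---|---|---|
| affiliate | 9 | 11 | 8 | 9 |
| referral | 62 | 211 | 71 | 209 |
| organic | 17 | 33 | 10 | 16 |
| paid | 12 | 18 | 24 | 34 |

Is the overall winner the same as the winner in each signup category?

Yes

Affiliate: Plan X 9/11 = 81.8%, the team plan 8/9 = 88.9% → the team plan
Referral: Plan X 62/211 = 29.4%, the team plan 71/209 = 34.0% → the team plan
Organic: Plan X 17/33 = 51.5%, the team plan 10/16 = 62.5% → the team plan
Paid: Plan X 12/18 = 66.7%, the team plan 24/34 = 70.6% → the team plan
Overall: Plan X 100/273 = 36.6%, the team plan 113/268 = 42.2% → the team plan
The team plan wins overall and in every signup group — no reversal.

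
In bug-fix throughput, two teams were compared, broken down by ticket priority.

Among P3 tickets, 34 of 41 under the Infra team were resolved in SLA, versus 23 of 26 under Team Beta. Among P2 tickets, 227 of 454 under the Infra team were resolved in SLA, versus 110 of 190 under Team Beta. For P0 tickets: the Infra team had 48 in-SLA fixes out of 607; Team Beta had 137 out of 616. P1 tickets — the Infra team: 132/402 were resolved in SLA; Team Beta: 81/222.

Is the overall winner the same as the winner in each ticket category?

P3: the Infra team 34/41 = 82.9%, Team Beta 23/26 = 88.5% → Team Beta
P2: the Infra team 227/454 = 50.0%, Team Beta 110/190 = 57.9% → Team Beta
P0: the Infra team 48/607 = 7.9%, Team Beta 137/616 = 22.2% → Team Beta
P1: the Infra team 132/402 = 32.8%, Team Beta 81/222 = 36.5% → Team Beta
Overall: the Infra team 441/1504 = 29.3%, Team Beta 351/1054 = 33.3% → Team Beta
Team Beta wins overall and in every ticket group — no reversal.

Yes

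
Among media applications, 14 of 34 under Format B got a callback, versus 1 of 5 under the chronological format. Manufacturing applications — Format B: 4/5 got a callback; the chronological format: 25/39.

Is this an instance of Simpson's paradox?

Media: Format B 14/34 = 41.2%, the chronological format 1/5 = 20.0% → Format B
Manufacturing: Format B 4/5 = 80.0%, the chronological format 25/39 = 64.1% → Format B
Overall: Format B 18/39 = 46.2%, the chronological format 26/44 = 59.1% → the chronological format
Format B wins each industry group but the chronological format wins overall — the comparison reverses. Format B's applications skew toward media, which has a lower base rate.

Yes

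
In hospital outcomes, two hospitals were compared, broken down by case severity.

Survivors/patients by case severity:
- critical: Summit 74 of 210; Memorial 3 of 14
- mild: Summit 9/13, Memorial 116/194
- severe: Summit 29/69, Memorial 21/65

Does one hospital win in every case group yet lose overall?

Yes

Critical: Summit 74/210 = 35.2%, Memorial 3/14 = 21.4% → Summit
Mild: Summit 9/13 = 69.2%, Memorial 116/194 = 59.8% → Summit
Severe: Summit 29/69 = 42.0%, Memorial 21/65 = 32.3% → Summit
Overall: Summit 112/292 = 38.4%, Memorial 140/273 = 51.3% → Memorial
Summit wins each case group but Memorial wins overall — the comparison reverses. Summit's patients skew toward critical, which has a lower base rate.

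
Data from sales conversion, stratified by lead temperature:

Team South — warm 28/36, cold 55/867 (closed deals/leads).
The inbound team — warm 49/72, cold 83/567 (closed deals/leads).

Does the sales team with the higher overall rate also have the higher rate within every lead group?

No

Warm: Team South 28/36 = 77.8%, the inbound team 49/72 = 68.1% → Team South
Cold: Team South 55/867 = 6.3%, the inbound team 83/567 = 14.6% → the inbound team
Overall: Team South 83/903 = 9.2%, the inbound team 132/639 = 20.7% → the inbound team
Neither sweeps: Team South wins 1 of 2 groups, the inbound team wins 1. The inbound team wins overall but not every group — no Simpson reversal.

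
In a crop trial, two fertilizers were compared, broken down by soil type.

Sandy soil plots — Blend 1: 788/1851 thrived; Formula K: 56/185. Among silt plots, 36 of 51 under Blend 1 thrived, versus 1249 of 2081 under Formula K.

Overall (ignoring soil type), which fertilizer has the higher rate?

Formula K

Sandy soil: Blend 1 788/1851 = 42.6%, Formula K 56/185 = 30.3% → Blend 1
Silt: Blend 1 36/51 = 70.6%, Formula K 1249/2081 = 60.0% → Blend 1
Overall: Blend 1 824/1902 = 43.3%, Formula K 1305/2266 = 57.6% → Formula K
(Blend 1 wins every soil group but Formula K wins overall — Blend 1's plots skew toward the low-rate sandy soil group.)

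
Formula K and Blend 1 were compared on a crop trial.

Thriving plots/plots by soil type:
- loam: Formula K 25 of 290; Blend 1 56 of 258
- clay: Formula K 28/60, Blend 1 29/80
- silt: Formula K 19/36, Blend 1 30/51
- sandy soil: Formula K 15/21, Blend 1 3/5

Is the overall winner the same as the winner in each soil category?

No

Loam: Formula K 25/290 = 8.6%, Blend 1 56/258 = 21.7% → Blend 1
Clay: Formula K 28/60 = 46.7%, Blend 1 29/80 = 36.2% → Formula K
Silt: Formula K 19/36 = 52.8%, Blend 1 30/51 = 58.8% → Blend 1
Sandy soil: Formula K 15/21 = 71.4%, Blend 1 3/5 = 60.0% → Formula K
Overall: Formula K 87/407 = 21.4%, Blend 1 118/394 = 29.9% → Blend 1
Neither sweeps: Formula K wins 2 of 4 groups, Blend 1 wins 2. Blend 1 wins overall but not every group — no Simpson reversal.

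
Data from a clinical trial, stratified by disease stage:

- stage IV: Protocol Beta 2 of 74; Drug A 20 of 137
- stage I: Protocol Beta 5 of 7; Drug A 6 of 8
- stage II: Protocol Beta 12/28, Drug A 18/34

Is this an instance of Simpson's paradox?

Stage IV: Protocol Beta 2/74 = 2.7%, Drug A 20/137 = 14.6% → Drug A
Stage I: Protocol Beta 5/7 = 71.4%, Drug A 6/8 = 75.0% → Drug A
Stage II: Protocol Beta 12/28 = 42.9%, Drug A 18/34 = 52.9% → Drug A
Overall: Protocol Beta 19/109 = 17.4%, Drug A 44/179 = 24.6% → Drug A
Drug A wins overall and in every disease group — no reversal.

No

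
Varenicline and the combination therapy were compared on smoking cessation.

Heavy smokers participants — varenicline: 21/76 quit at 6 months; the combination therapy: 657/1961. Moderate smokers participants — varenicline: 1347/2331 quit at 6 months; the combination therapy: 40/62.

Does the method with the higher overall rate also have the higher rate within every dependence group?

Heavy smokers: varenicline 21/76 = 27.6%, the combination therapy 657/1961 = 33.5% → the combination therapy
Moderate smokers: varenicline 1347/2331 = 57.8%, the combination therapy 40/62 = 64.5% → the combination therapy
Overall: varenicline 1368/2407 = 56.8%, the combination therapy 697/2023 = 34.5% → varenicline
The combination therapy wins each dependence group but varenicline wins overall — the comparison reverses. The combination therapy's participants skew toward heavy smokers, which has a lower base rate.

No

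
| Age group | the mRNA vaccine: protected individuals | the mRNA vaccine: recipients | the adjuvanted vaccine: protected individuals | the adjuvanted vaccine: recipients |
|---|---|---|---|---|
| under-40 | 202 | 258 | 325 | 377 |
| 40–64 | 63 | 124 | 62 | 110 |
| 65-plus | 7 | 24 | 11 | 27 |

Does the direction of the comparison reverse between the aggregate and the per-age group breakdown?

Under-40: the mRNA vaccine 202/258 = 78.3%, the adjuvanted vaccine 325/377 = 86.2% → the adjuvanted vaccine
40–64: the mRNA vaccine 63/124 = 50.8%, the adjuvanted vaccine 62/110 = 56.4% → the adjuvanted vaccine
65-plus: the mRNA vaccine 7/24 = 29.2%, the adjuvanted vaccine 11/27 = 40.7% → the adjuvanted vaccine
Overall: the mRNA vaccine 272/406 = 67.0%, the adjuvanted vaccine 398/514 = 77.4% → the adjuvanted vaccine
The adjuvanted vaccine wins overall and in every age group — no reversal.

No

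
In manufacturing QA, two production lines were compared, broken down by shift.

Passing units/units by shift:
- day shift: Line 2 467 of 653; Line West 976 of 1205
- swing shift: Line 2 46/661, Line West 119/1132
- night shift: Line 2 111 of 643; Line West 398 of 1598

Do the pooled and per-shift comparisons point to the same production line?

Yes

Day shift: Line 2 467/653 = 71.5%, Line West 976/1205 = 81.0% → Line West
Swing shift: Line 2 46/661 = 7.0%, Line West 119/1132 = 10.5% → Line West
Night shift: Line 2 111/643 = 17.3%, Line West 398/1598 = 24.9% → Line West
Overall: Line 2 624/1957 = 31.9%, Line West 1493/3935 = 37.9% → Line West
Line West wins overall and in every shift group — no reversal.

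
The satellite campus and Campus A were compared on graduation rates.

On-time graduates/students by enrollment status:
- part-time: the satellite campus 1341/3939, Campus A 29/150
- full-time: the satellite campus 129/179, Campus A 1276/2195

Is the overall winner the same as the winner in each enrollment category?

No

Part-time: the satellite campus 1341/3939 = 34.0%, Campus A 29/150 = 19.3% → the satellite campus
Full-time: the satellite campus 129/179 = 72.1%, Campus A 1276/2195 = 58.1% → the satellite campus
Overall: the satellite campus 1470/4118 = 35.7%, Campus A 1305/2345 = 55.7% → Campus A
The satellite campus wins each enrollment group but Campus A wins overall — the comparison reverses. The satellite campus's students skew toward part-time, which has a lower base rate.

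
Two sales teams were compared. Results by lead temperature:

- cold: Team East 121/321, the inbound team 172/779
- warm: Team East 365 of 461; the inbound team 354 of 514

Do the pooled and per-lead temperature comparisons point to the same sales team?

Cold: Team East 121/321 = 37.7%, the inbound team 172/779 = 22.1% → Team East
Warm: Team East 365/461 = 79.2%, the inbound team 354/514 = 68.9% → Team East
Overall: Team East 486/782 = 62.1%, the inbound team 526/1293 = 40.7% → Team East
Team East wins overall and in every lead group — no reversal.

Yes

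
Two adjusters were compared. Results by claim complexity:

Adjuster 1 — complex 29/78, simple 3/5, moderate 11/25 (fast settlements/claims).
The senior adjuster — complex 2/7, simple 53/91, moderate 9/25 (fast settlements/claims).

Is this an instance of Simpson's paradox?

Yes

Complex: Adjuster 1 29/78 = 37.2%, the senior adjuster 2/7 = 28.6% → Adjuster 1
Simple: Adjuster 1 3/5 = 60.0%, the senior adjuster 53/91 = 58.2% → Adjuster 1
Moderate: Adjuster 1 11/25 = 44.0%, the senior adjuster 9/25 = 36.0% → Adjuster 1
Overall: Adjuster 1 43/108 = 39.8%, the senior adjuster 64/123 = 52.0% → the senior adjuster
Adjuster 1 wins each claim group but the senior adjuster wins overall — the comparison reverses. Adjuster 1's claims skew toward complex, which has a lower base rate.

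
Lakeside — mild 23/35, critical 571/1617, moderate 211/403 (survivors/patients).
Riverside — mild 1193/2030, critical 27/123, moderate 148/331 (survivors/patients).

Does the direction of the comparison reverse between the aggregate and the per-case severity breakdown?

Yes

Mild: Lakeside 23/35 = 65.7%, Riverside 1193/2030 = 58.8% → Lakeside
Critical: Lakeside 571/1617 = 35.3%, Riverside 27/123 = 22.0% → Lakeside
Moderate: Lakeside 211/403 = 52.4%, Riverside 148/331 = 44.7% → Lakeside
Overall: Lakeside 805/2055 = 39.2%, Riverside 1368/2484 = 55.1% → Riverside
Lakeside wins each case group but Riverside wins overall — the comparison reverses. Lakeside's patients skew toward critical, which has a lower base rate.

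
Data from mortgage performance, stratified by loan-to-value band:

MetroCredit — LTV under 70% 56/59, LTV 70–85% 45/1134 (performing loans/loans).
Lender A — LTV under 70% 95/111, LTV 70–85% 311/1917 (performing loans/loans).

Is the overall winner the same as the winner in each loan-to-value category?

No

LTV under 70%: MetroCredit 56/59 = 94.9%, Lender A 95/111 = 85.6% → MetroCredit
LTV 70–85%: MetroCredit 45/1134 = 4.0%, Lender A 311/1917 = 16.2% → Lender A
Overall: MetroCredit 101/1193 = 8.5%, Lender A 406/2028 = 20.0% → Lender A
Neither sweeps: MetroCredit wins 1 of 2 groups, Lender A wins 1. Lender A wins overall but not every group — no Simpson reversal.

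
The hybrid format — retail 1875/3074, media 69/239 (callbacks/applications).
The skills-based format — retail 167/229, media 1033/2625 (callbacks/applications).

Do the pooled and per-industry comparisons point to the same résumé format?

No

Retail: the hybrid format 1875/3074 = 61.0%, the skills-based format 167/229 = 72.9% → the skills-based format
Media: the hybrid format 69/239 = 28.9%, the skills-based format 1033/2625 = 39.4% → the skills-based format
Overall: the hybrid format 1944/3313 = 58.7%, the skills-based format 1200/2854 = 42.0% → the hybrid format
The skills-based format wins each industry group but the hybrid format wins overall — the comparison reverses. The skills-based format's applications skew toward media, which has a lower base rate.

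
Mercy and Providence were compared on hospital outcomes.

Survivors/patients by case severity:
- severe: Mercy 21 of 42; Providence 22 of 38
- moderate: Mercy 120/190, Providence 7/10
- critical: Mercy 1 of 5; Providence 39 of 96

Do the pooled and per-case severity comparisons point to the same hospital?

No

Severe: Mercy 21/42 = 50.0%, Providence 22/38 = 57.9% → Providence
Moderate: Mercy 120/190 = 63.2%, Providence 7/10 = 70.0% → Providence
Critical: Mercy 1/5 = 20.0%, Providence 39/96 = 40.6% → Providence
Overall: Mercy 142/237 = 59.9%, Providence 68/144 = 47.2% → Mercy
Providence wins each case group but Mercy wins overall — the comparison reverses. Providence's patients skew toward critical, which has a lower base rate.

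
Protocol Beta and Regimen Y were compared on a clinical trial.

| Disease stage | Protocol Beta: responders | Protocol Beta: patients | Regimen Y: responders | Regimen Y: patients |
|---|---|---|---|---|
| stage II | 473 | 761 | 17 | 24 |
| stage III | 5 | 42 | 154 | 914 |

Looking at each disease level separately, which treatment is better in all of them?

Regimen Y

Stage II: Protocol Beta 473/761 = 62.2%, Regimen Y 17/24 = 70.8% → Regimen Y
Stage III: Protocol Beta 5/42 = 11.9%, Regimen Y 154/914 = 16.8% → Regimen Y
Regimen Y has the higher rate in both groups.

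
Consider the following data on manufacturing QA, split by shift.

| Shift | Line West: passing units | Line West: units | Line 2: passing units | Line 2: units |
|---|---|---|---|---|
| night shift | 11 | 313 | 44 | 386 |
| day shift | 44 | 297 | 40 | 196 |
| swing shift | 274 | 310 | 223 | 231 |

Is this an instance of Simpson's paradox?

Night shift: Line West 11/313 = 3.5%, Line 2 44/386 = 11.4% → Line 2
Day shift: Line West 44/297 = 14.8%, Line 2 40/196 = 20.4% → Line 2
Swing shift: Line West 274/310 = 88.4%, Line 2 223/231 = 96.5% → Line 2
Overall: Line West 329/920 = 35.8%, Line 2 307/813 = 37.8% → Line 2
Line 2 wins overall and in every shift group — no reversal.

No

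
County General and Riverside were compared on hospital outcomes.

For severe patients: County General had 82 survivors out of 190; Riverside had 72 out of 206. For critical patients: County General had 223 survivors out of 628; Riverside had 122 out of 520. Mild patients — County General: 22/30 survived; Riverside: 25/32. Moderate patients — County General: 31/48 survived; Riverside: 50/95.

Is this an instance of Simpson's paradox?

No

Severe: County General 82/190 = 43.2%, Riverside 72/206 = 35.0% → County General
Critical: County General 223/628 = 35.5%, Riverside 122/520 = 23.5% → County General
Mild: County General 22/30 = 73.3%, Riverside 25/32 = 78.1% → Riverside
Moderate: County General 31/48 = 64.6%, Riverside 50/95 = 52.6% → County General
Overall: County General 358/896 = 40.0%, Riverside 269/853 = 31.5% → County General
Neither sweeps: County General wins 3 of 4 groups, Riverside wins 1. County General wins overall but not every group — no Simpson reversal.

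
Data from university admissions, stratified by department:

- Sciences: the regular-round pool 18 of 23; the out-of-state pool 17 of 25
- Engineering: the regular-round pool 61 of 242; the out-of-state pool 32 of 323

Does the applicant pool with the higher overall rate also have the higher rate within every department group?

Sciences: the regular-round pool 18/23 = 78.3%, the out-of-state pool 17/25 = 68.0% → the regular-round pool
Engineering: the regular-round pool 61/242 = 25.2%, the out-of-state pool 32/323 = 9.9% → the regular-round pool
Overall: the regular-round pool 79/265 = 29.8%, the out-of-state pool 49/348 = 14.1% → the regular-round pool
The regular-round pool wins overall and in every department group — no reversal.

Yes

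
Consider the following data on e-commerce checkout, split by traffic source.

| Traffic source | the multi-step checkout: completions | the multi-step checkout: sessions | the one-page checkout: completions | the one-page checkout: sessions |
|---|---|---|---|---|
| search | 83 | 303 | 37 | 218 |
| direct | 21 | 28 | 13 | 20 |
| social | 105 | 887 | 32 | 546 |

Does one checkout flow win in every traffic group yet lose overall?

No

Search: the multi-step checkout 83/303 = 27.4%, the one-page checkout 37/218 = 17.0% → the multi-step checkout
Direct: the multi-step checkout 21/28 = 75.0%, the one-page checkout 13/20 = 65.0% → the multi-step checkout
Social: the multi-step checkout 105/887 = 11.8%, the one-page checkout 32/546 = 5.9% → the multi-step checkout
Overall: the multi-step checkout 209/1218 = 17.2%, the one-page checkout 82/784 = 10.5% → the multi-step checkout
The multi-step checkout wins overall and in every traffic group — no reversal.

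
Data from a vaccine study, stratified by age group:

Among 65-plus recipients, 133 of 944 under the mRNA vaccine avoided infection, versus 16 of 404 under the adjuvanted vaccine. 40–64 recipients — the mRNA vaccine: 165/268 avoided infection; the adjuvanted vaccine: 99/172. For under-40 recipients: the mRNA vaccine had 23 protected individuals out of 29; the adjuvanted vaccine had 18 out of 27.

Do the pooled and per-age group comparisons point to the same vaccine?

65-plus: the mRNA vaccine 133/944 = 14.1%, the adjuvanted vaccine 16/404 = 4.0% → the mRNA vaccine
40–64: the mRNA vaccine 165/268 = 61.6%, the adjuvanted vaccine 99/172 = 57.6% → the mRNA vaccine
Under-40: the mRNA vaccine 23/29 = 79.3%, the adjuvanted vaccine 18/27 = 66.7% → the mRNA vaccine
Overall: the mRNA vaccine 321/1241 = 25.9%, the adjuvanted vaccine 133/603 = 22.1% → the mRNA vaccine
The mRNA vaccine wins overall and in every age group — no reversal.

Yes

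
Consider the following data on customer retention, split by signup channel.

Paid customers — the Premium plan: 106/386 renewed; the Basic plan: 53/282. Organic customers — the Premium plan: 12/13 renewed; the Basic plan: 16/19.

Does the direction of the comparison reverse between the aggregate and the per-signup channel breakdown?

No

Paid: the Premium plan 106/386 = 27.5%, the Basic plan 53/282 = 18.8% → the Premium plan
Organic: the Premium plan 12/13 = 92.3%, the Basic plan 16/19 = 84.2% → the Premium plan
Overall: the Premium plan 118/399 = 29.6%, the Basic plan 69/301 = 22.9% → the Premium plan
The Premium plan wins overall and in every signup group — no reversal.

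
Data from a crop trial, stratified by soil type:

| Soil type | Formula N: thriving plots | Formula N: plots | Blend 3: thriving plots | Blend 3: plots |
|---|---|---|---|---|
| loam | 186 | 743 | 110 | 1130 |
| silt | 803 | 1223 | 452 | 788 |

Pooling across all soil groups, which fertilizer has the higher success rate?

Loam: Formula N 186/743 = 25.0%, Blend 3 110/1130 = 9.7% → Formula N
Silt: Formula N 803/1223 = 65.7%, Blend 3 452/788 = 57.4% → Formula N
Overall: Formula N 989/1966 = 50.3%, Blend 3 562/1918 = 29.3% → Formula N

Formula N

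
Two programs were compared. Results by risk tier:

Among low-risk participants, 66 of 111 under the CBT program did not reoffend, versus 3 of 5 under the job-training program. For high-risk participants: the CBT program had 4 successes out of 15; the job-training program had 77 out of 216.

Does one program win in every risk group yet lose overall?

Low-risk: the CBT program 66/111 = 59.5%, the job-training program 3/5 = 60.0% → the job-training program
High-risk: the CBT program 4/15 = 26.7%, the job-training program 77/216 = 35.6% → the job-training program
Overall: the CBT program 70/126 = 55.6%, the job-training program 80/221 = 36.2% → the CBT program
The job-training program wins each risk group but the CBT program wins overall — the comparison reverses. The job-training program's participants skew toward high-risk, which has a lower base rate.

Yes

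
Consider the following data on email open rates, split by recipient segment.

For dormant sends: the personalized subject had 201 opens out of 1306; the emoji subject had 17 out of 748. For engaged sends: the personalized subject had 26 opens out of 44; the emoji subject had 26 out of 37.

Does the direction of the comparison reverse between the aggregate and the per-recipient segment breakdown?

No

Dormant: the personalized subject 201/1306 = 15.4%, the emoji subject 17/748 = 2.3% → the personalized subject
Engaged: the personalized subject 26/44 = 59.1%, the emoji subject 26/37 = 70.3% → the emoji subject
Overall: the personalized subject 227/1350 = 16.8%, the emoji subject 43/785 = 5.5% → the personalized subject
Neither sweeps: the personalized subject wins 1 of 2 groups, the emoji subject wins 1. The personalized subject wins overall but not every group — no Simpson reversal.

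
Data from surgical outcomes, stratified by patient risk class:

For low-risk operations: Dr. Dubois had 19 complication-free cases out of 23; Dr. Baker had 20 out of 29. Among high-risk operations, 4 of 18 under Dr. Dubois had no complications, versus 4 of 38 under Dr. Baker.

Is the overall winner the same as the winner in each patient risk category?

Low-risk: Dr. Dubois 19/23 = 82.6%, Dr. Baker 20/29 = 69.0% → Dr. Dubois
High-risk: Dr. Dubois 4/18 = 22.2%, Dr. Baker 4/38 = 10.5% → Dr. Dubois
Overall: Dr. Dubois 23/41 = 56.1%, Dr. Baker 24/67 = 35.8% → Dr. Dubois
Dr. Dubois wins overall and in every patient risk group — no reversal.

Yes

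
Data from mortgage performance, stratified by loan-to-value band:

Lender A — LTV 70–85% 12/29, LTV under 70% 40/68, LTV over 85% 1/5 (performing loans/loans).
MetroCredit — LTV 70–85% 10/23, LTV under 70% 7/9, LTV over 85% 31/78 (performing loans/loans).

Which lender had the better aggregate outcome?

LTV 70–85%: Lender A 12/29 = 41.4%, MetroCredit 10/23 = 43.5% → MetroCredit
LTV under 70%: Lender A 40/68 = 58.8%, MetroCredit 7/9 = 77.8% → MetroCredit
LTV over 85%: Lender A 1/5 = 20.0%, MetroCredit 31/78 = 39.7% → MetroCredit
Overall: Lender A 53/102 = 52.0%, MetroCredit 48/110 = 43.6% → Lender A
(MetroCredit wins every loan-to-value group but Lender A wins overall — MetroCredit's loans skew toward the low-rate LTV over 85% group.)

Lender A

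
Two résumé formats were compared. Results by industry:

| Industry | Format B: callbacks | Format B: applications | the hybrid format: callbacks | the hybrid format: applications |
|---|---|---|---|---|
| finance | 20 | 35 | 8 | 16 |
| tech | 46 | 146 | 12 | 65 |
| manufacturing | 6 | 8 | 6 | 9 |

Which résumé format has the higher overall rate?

Format B

Finance: Format B 20/35 = 57.1%, the hybrid format 8/16 = 50.0% → Format B
Tech: Format B 46/146 = 31.5%, the hybrid format 12/65 = 18.5% → Format B
Manufacturing: Format B 6/8 = 75.0%, the hybrid format 6/9 = 66.7% → Format B
Overall: Format B 72/189 = 38.1%, the hybrid format 26/90 = 28.9% → Format B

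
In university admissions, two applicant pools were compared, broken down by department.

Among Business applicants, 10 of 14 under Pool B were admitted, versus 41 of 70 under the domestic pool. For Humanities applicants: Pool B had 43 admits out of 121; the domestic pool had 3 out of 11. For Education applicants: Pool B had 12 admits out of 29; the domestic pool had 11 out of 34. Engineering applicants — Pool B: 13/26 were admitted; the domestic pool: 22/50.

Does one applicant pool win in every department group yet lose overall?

Business: Pool B 10/14 = 71.4%, the domestic pool 41/70 = 58.6% → Pool B
Humanities: Pool B 43/121 = 35.5%, the domestic pool 3/11 = 27.3% → Pool B
Education: Pool B 12/29 = 41.4%, the domestic pool 11/34 = 32.4% → Pool B
Engineering: Pool B 13/26 = 50.0%, the domestic pool 22/50 = 44.0% → Pool B
Overall: Pool B 78/190 = 41.1%, the domestic pool 77/165 = 46.7% → the domestic pool
Pool B wins each department group but the domestic pool wins overall — the comparison reverses. Pool B's applicants skew toward Humanities, which has a lower base rate.

Yes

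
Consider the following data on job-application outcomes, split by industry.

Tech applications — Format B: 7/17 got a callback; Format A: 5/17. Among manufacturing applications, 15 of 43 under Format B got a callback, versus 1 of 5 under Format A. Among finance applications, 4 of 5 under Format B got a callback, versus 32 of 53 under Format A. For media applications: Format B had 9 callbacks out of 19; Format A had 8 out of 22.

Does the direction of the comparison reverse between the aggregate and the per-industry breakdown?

Yes

Tech: Format B 7/17 = 41.2%, Format A 5/17 = 29.4% → Format B
Manufacturing: Format B 15/43 = 34.9%, Format A 1/5 = 20.0% → Format B
Finance: Format B 4/5 = 80.0%, Format A 32/53 = 60.4% → Format B
Media: Format B 9/19 = 47.4%, Format A 8/22 = 36.4% → Format B
Overall: Format B 35/84 = 41.7%, Format A 46/97 = 47.4% → Format A
Format B wins each industry group but Format A wins overall — the comparison reverses. Format B's applications skew toward manufacturing, which has a lower base rate.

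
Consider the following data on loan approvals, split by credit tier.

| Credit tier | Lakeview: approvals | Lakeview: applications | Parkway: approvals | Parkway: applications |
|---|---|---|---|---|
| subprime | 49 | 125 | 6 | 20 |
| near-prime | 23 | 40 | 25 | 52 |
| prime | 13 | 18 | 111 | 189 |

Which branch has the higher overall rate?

Subprime: Lakeview 49/125 = 39.2%, Parkway 6/20 = 30.0% → Lakeview
Near-prime: Lakeview 23/40 = 57.5%, Parkway 25/52 = 48.1% → Lakeview
Prime: Lakeview 13/18 = 72.2%, Parkway 111/189 = 58.7% → Lakeview
Overall: Lakeview 85/183 = 46.4%, Parkway 142/261 = 54.4% → Parkway
(Lakeview wins every credit group but Parkway wins overall — Lakeview's applications skew toward the low-rate subprime group.)

Parkway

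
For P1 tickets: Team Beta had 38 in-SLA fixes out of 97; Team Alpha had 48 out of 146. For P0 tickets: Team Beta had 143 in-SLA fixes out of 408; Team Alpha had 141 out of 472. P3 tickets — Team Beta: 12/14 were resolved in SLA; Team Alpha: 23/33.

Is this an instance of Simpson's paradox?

No

P1: Team Beta 38/97 = 39.2%, Team Alpha 48/146 = 32.9% → Team Beta
P0: Team Beta 143/408 = 35.0%, Team Alpha 141/472 = 29.9% → Team Beta
P3: Team Beta 12/14 = 85.7%, Team Alpha 23/33 = 69.7% → Team Beta
Overall: Team Beta 193/519 = 37.2%, Team Alpha 212/651 = 32.6% → Team Beta
Team Beta wins overall and in every ticket group — no reversal.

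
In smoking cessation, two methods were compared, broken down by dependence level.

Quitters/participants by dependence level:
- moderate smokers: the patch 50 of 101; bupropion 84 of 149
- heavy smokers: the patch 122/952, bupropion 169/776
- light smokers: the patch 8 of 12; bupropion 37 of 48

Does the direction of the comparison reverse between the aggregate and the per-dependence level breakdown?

Moderate smokers: the patch 50/101 = 49.5%, bupropion 84/149 = 56.4% → bupropion
Heavy smokers: the patch 122/952 = 12.8%, bupropion 169/776 = 21.8% → bupropion
Light smokers: the patch 8/12 = 66.7%, bupropion 37/48 = 77.1% → bupropion
Overall: the patch 180/1065 = 16.9%, bupropion 290/973 = 29.8% → bupropion
Bupropion wins overall and in every dependence group — no reversal.

No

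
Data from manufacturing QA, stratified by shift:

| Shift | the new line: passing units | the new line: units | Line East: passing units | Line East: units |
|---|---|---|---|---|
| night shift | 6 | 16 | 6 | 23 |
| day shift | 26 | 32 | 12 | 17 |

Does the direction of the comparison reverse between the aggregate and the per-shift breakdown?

No

Night shift: the new line 6/16 = 37.5%, Line East 6/23 = 26.1% → the new line
Day shift: the new line 26/32 = 81.2%, Line East 12/17 = 70.6% → the new line
Overall: the new line 32/48 = 66.7%, Line East 18/40 = 45.0% → the new line
The new line wins overall and in every shift group — no reversal.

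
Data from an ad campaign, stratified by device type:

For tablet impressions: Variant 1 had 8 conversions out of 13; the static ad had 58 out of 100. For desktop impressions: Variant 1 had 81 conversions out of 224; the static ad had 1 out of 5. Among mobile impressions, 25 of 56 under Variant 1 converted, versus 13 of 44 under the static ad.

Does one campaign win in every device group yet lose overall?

Tablet: Variant 1 8/13 = 61.5%, the static ad 58/100 = 58.0% → Variant 1
Desktop: Variant 1 81/224 = 36.2%, the static ad 1/5 = 20.0% → Variant 1
Mobile: Variant 1 25/56 = 44.6%, the static ad 13/44 = 29.5% → Variant 1
Overall: Variant 1 114/293 = 38.9%, the static ad 72/149 = 48.3% → the static ad
Variant 1 wins each device group but the static ad wins overall — the comparison reverses. Variant 1's impressions skew toward desktop, which has a lower base rate.

Yes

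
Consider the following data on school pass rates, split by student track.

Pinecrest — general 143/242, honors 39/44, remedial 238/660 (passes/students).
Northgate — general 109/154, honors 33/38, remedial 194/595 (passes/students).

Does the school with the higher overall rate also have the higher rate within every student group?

No

General: Pinecrest 143/242 = 59.1%, Northgate 109/154 = 70.8% → Northgate
Honors: Pinecrest 39/44 = 88.6%, Northgate 33/38 = 86.8% → Pinecrest
Remedial: Pinecrest 238/660 = 36.1%, Northgate 194/595 = 32.6% → Pinecrest
Overall: Pinecrest 420/946 = 44.4%, Northgate 336/787 = 42.7% → Pinecrest
Neither sweeps: Pinecrest wins 2 of 3 groups, Northgate wins 1. Pinecrest wins overall but not every group — no Simpson reversal.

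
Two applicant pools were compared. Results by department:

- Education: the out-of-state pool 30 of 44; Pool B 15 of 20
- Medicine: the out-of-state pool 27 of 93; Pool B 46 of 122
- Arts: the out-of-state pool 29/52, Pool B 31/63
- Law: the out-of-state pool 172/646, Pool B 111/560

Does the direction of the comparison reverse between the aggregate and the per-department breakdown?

Education: the out-of-state pool 30/44 = 68.2%, Pool B 15/20 = 75.0% → Pool B
Medicine: the out-of-state pool 27/93 = 29.0%, Pool B 46/122 = 37.7% → Pool B
Arts: the out-of-state pool 29/52 = 55.8%, Pool B 31/63 = 49.2% → the out-of-state pool
Law: the out-of-state pool 172/646 = 26.6%, Pool B 111/560 = 19.8% → the out-of-state pool
Overall: the out-of-state pool 258/835 = 30.9%, Pool B 203/765 = 26.5% → the out-of-state pool
Neither sweeps: the out-of-state pool wins 2 of 4 groups, Pool B wins 2. The out-of-state pool wins overall but not every group — no Simpson reversal.

No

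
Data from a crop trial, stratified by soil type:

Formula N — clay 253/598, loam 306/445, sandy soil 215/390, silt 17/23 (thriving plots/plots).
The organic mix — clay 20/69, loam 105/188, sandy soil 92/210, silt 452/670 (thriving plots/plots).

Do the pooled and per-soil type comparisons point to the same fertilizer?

No

Clay: Formula N 253/598 = 42.3%, the organic mix 20/69 = 29.0% → Formula N
Loam: Formula N 306/445 = 68.8%, the organic mix 105/188 = 55.9% → Formula N
Sandy soil: Formula N 215/390 = 55.1%, the organic mix 92/210 = 43.8% → Formula N
Silt: Formula N 17/23 = 73.9%, the organic mix 452/670 = 67.5% → Formula N
Overall: Formula N 791/1456 = 54.3%, the organic mix 669/1137 = 58.8% → the organic mix
Formula N wins each soil group but the organic mix wins overall — the comparison reverses. Formula N's plots skew toward clay, which has a lower base rate.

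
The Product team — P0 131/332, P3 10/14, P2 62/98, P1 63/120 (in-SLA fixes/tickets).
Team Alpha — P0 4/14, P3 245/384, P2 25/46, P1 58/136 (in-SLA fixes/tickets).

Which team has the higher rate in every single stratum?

P0: the Product team 131/332 = 39.5%, Team Alpha 4/14 = 28.6% → the Product team
P3: the Product team 10/14 = 71.4%, Team Alpha 245/384 = 63.8% → the Product team
P2: the Product team 62/98 = 63.3%, Team Alpha 25/46 = 54.3% → the Product team
P1: the Product team 63/120 = 52.5%, Team Alpha 58/136 = 42.6% → the Product team
The Product team has the higher rate in all 4 groups.

the Product team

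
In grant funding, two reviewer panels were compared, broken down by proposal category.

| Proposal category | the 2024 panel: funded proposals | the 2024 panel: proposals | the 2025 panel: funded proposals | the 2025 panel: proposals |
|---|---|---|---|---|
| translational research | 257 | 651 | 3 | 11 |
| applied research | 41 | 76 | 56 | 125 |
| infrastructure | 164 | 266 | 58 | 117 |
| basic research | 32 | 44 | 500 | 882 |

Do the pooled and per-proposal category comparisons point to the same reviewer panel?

Translational research: the 2024 panel 257/651 = 39.5%, the 2025 panel 3/11 = 27.3% → the 2024 panel
Applied research: the 2024 panel 41/76 = 53.9%, the 2025 panel 56/125 = 44.8% → the 2024 panel
Infrastructure: the 2024 panel 164/266 = 61.7%, the 2025 panel 58/117 = 49.6% → the 2024 panel
Basic research: the 2024 panel 32/44 = 72.7%, the 2025 panel 500/882 = 56.7% → the 2024 panel
Overall: the 2024 panel 494/1037 = 47.6%, the 2025 panel 617/1135 = 54.4% → the 2025 panel
The 2024 panel wins each proposal group but the 2025 panel wins overall — the comparison reverses. The 2024 panel's proposals skew toward translational research, which has a lower base rate.

No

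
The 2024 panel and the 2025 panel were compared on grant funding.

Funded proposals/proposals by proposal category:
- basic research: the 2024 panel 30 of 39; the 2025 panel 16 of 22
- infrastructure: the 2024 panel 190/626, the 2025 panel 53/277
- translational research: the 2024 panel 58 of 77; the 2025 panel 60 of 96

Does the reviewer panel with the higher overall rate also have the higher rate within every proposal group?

Yes

Basic research: the 2024 panel 30/39 = 76.9%, the 2025 panel 16/22 = 72.7% → the 2024 panel
Infrastructure: the 2024 panel 190/626 = 30.4%, the 2025 panel 53/277 = 19.1% → the 2024 panel
Translational research: the 2024 panel 58/77 = 75.3%, the 2025 panel 60/96 = 62.5% → the 2024 panel
Overall: the 2024 panel 278/742 = 37.5%, the 2025 panel 129/395 = 32.7% → the 2024 panel
The 2024 panel wins overall and in every proposal group — no reversal.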